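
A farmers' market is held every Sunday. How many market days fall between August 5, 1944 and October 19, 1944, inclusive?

August 5, 1944 is a Saturday.
That's 76 days from start to end, counting both.
76 = 7 × 10 + 6, so there are 10 full weeks plus 6 extra days.
Each full week contributes one Sunday: 10 so far.
The 6 extra days are Saturday, Sunday, Monday, Tuesday, Wednesday, Thursday — 1 of them qualifies.
Total: 10 + 1 = 11.

11 Sundays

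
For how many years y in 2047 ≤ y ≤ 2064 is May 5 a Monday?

Day of week of May 5 in each year:
2047: Sun, 2048: Tue, 2049: Wed, 2050: Thu, 2051: Fri, 2052: Sun, 2053: Mon ✓, 2054: Tue, 2055: Wed, 2056: Fri, 2057: Sat, 2058: Sun, 2059: Mon ✓, 2060: Wed, 2061: Thu, 2062: Fri, 2063: Sat, 2064: Mon ✓
Mondays: 2053, 2059, 2064.

3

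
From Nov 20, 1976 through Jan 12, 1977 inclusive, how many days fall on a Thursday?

7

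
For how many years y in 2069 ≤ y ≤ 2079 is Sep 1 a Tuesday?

2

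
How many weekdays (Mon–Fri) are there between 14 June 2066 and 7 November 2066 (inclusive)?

105 weekdays

14 June 2066 is a Monday.
From 14 June 2066 to 7 November 2066 is 147 days inclusive.
147 = 7 × 21, so the span is exactly 21 full weeks.
Each full week contributes 5 weekdays (Mon–Fri): 21 × 5 = 105.
Total: 105.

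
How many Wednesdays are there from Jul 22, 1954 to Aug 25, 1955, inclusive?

57 Wednesdays

Jul 22, 1954 is a Thursday.
The range spans 400 days (inclusive of both endpoints).
400 = 7 × 57 + 1, so there are 57 full weeks plus 1 extra day.
Each full week contributes one Wednesday: 57 so far.
The 1 extra day is Thu — none qualify.
Total: 57 + 0 = 57.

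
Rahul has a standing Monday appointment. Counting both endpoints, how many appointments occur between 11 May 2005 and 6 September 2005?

17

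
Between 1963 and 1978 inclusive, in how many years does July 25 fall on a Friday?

Day of week of July 25 in each year:
1963: Thu, 1964: Sat, 1965: Sun, 1966: Mon, 1967: Tue, 1968: Thu, 1969: Fri ✓, 1970: Sat, 1971: Sun, 1972: Tue, 1973: Wed, 1974: Thu, 1975: Fri ✓, 1976: Sun, 1977: Mon, 1978: Tue
Fridays: 1969, 1975.

2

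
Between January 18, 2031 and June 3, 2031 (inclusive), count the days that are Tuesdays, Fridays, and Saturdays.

59

January 18, 2031 is a Saturday.
The range spans 137 days (inclusive of both endpoints).
137 = 7 × 19 + 4, so there are 19 full weeks plus 4 extra days.
Each full week contributes 3 days from the set (Tue, Fri, Sat): 19 × 3 = 57.
The 4 extra days are Sat, Sun, Mon, Tue — 2 of them qualify.
Total: 57 + 2 = 59.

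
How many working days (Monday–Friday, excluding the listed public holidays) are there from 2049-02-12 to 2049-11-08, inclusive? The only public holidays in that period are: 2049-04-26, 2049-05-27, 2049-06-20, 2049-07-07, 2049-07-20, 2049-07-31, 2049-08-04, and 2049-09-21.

186

2049-02-12 is a Friday.
From 2049-02-12 to 2049-11-08 is 270 days inclusive.
270 = 7 × 38 + 4, so there are 38 full weeks plus 4 extra days.
Each full week contributes 5 weekdays (Mon–Fri): 38 × 5 = 190.
The 4 extra days are Fri, Sat, Sun, Mon — 2 of them qualify.
Total: 190 + 2 = 192.
Holidays: 2049-04-26 (Mon); 2049-05-27 (Thu); 2049-06-20 (Sun); 2049-07-07 (Wed); 2049-07-20 (Tue); 2049-07-31 (Sat); 2049-08-04 (Wed); 2049-09-21 (Tue).
6 of the 8 holidays fall on weekdays; the rest are weekends and were already excluded.
Business days: 192 − 6 = 186.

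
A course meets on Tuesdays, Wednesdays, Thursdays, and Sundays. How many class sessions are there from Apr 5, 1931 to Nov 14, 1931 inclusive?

128

Apr 5, 1931 is a Sunday.
The range spans 224 days (inclusive of both endpoints).
224 = 7 × 32, so the span is exactly 32 full weeks.
Each full week contributes 4 days from the set (Tue, Wed, Thu, Sun): 32 × 4 = 128.
Total: 128.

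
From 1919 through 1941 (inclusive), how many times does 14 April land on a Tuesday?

Day of week of April 14 in each year:
1919: Mon, 1920: Wed, 1921: Thu, 1922: Fri, 1923: Sat, 1924: Mon, 1925: Tue ✓, 1926: Wed, 1927: Thu, 1928: Sat, 1929: Sun, 1930: Mon, 1931: Tue ✓, 1932: Thu, 1933: Fri, 1934: Sat, 1935: Sun, 1936: Tue ✓, 1937: Wed, 1938: Thu, 1939: Fri, 1940: Sun, 1941: Mon
Tuesdays: 1925, 1931, 1936.

3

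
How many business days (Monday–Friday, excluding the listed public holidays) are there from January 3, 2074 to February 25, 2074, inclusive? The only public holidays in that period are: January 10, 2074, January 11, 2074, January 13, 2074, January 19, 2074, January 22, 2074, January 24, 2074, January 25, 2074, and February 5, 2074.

January 3, 2074 is a Wednesday.
The range spans 54 days (inclusive of both endpoints).
54 = 7 × 7 + 5, so there are 7 full weeks plus 5 extra days.
Each full week contributes 5 weekdays (Mon–Fri): 7 × 5 = 35.
The 5 extra days are Wednesday, Thursday, Friday, Saturday, Sunday — 3 of them qualify.
Total: 35 + 3 = 38.
Holidays: January 10, 2074 (Wed); January 11, 2074 (Thu); January 13, 2074 (Sat); January 19, 2074 (Fri); January 22, 2074 (Mon); January 24, 2074 (Wed); January 25, 2074 (Thu); February 5, 2074 (Mon).
7 of the 8 holidays fall on weekdays; the rest are weekends and were already excluded.
Business days: 38 − 7 = 31.

31 business days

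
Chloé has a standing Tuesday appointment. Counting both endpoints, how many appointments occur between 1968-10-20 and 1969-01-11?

12

1968-10-20 is a Sunday.
That's 84 days from start to end, counting both.
84 = 7 × 12, so the span is exactly 12 full weeks.
Each full week contributes one Tuesday: 12 so far.
Total: 12.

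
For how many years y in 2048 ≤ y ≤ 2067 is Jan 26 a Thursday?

2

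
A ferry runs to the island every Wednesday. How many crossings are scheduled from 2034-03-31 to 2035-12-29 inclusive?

2034-03-31 is a Friday.
The range spans 639 days (inclusive of both endpoints).
639 = 7 × 91 + 2, so there are 91 full weeks plus 2 extra days.
Each full week contributes one Wednesday: 91 so far.
The 2 extra days are Friday, Saturday — none qualify.
Total: 91 + 0 = 91.

91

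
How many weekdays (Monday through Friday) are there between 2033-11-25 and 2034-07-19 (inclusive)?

169

2033-11-25 is a Friday.
From 2033-11-25 to 2034-07-19 is 237 days inclusive.
237 = 7 × 33 + 6, so there are 33 full weeks plus 6 extra days.
Each full week contributes 5 weekdays (Mon–Fri): 33 × 5 = 165.
The 6 extra days are Fri, Sat, Sun, Mon, Tue, Wed — 4 of them qualify.
Total: 165 + 4 = 169.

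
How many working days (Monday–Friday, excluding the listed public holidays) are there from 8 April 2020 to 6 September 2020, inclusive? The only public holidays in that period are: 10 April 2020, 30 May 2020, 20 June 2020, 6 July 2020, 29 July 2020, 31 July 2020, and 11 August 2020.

103 working days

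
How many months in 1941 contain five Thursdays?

4

A month has five Thursdays exactly when Thursday falls within its first (length − 28) days.
Jan: 31 days, starts Wed → 5 of Wed, Thu, Fri ✓
Feb: 28 days, starts Sat → 5 of (none)
Mar: 31 days, starts Sat → 5 of Sat, Sun, Mon
Apr: 30 days, starts Tue → 5 of Tue, Wed
May: 31 days, starts Thu → 5 of Thu, Fri, Sat ✓
Jun: 30 days, starts Sun → 5 of Sun, Mon
Jul: 31 days, starts Tue → 5 of Tue, Wed, Thu ✓
Aug: 31 days, starts Fri → 5 of Fri, Sat, Sun
Sep: 30 days, starts Mon → 5 of Mon, Tue
Oct: 31 days, starts Wed → 5 of Wed, Thu, Fri ✓
Nov: 30 days, starts Sat → 5 of Sat, Sun
Dec: 31 days, starts Mon → 5 of Mon, Tue, Wed
Months with five Thursdays: Jan, May, Jul, Oct.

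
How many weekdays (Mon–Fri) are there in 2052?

262 weekdays

Jan 1, 2052 is a Monday.
That's 366 days from start to end, counting both.
366 = 7 × 52 + 2, so there are 52 full weeks plus 2 extra days.
Each full week contributes 5 weekdays (Mon–Fri): 52 × 5 = 260.
The 2 extra days are Monday, Tuesday — 2 of them qualify.
Total: 260 + 2 = 262.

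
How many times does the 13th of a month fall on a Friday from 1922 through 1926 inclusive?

Friday-the-13ths by year:
1922: Jan, Oct
1923: Apr, Jul
1924: Jun
1925: Feb, Mar, Nov
1926: Aug

9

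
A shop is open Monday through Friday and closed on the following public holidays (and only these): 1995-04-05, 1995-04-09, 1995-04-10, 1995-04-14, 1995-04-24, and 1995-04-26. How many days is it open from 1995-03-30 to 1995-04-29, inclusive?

1995-03-30 is a Thursday.
From 1995-03-30 to 1995-04-29 is 31 days inclusive.
31 = 7 × 4 + 3, so there are 4 full weeks plus 3 extra days.
Each full week contributes 5 weekdays (Mon–Fri): 4 × 5 = 20.
The 3 extra days are Thu, Fri, Sat — 2 of them qualify.
Total: 20 + 2 = 22.
Holidays: 1995-04-05 (Wed); 1995-04-09 (Sun); 1995-04-10 (Mon); 1995-04-14 (Fri); 1995-04-24 (Mon); 1995-04-26 (Wed).
5 of the 6 holidays fall on weekdays; the rest are weekends and were already excluded.
Business days: 22 − 5 = 17.

17 business days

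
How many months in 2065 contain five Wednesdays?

A month has five Wednesdays exactly when Wednesday falls within its first (length − 28) days.
Jan: 31 days, starts Thu → 5 of Thu, Fri, Sat
Feb: 28 days, starts Sun → 5 of (none)
Mar: 31 days, starts Sun → 5 of Sun, Mon, Tue
Apr: 30 days, starts Wed → 5 of Wed, Thu ✓
May: 31 days, starts Fri → 5 of Fri, Sat, Sun
Jun: 30 days, starts Mon → 5 of Mon, Tue
Jul: 31 days, starts Wed → 5 of Wed, Thu, Fri ✓
Aug: 31 days, starts Sat → 5 of Sat, Sun, Mon
Sep: 30 days, starts Tue → 5 of Tue, Wed ✓
Oct: 31 days, starts Thu → 5 of Thu, Fri, Sat
Nov: 30 days, starts Sun → 5 of Sun, Mon
Dec: 31 days, starts Tue → 5 of Tue, Wed, Thu ✓
Months with five Wednesdays: Apr, Jul, Sep, Dec.

4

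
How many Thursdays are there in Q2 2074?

April 1, 2074 is a Sunday.
That's 91 days from start to end, counting both.
91 = 7 × 13, so the span is exactly 13 full weeks.
Each full week contributes one Thursday: 13 so far.
Total: 13.

13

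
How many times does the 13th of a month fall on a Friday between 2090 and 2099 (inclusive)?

19

Friday-the-13ths by year:
2090: Jan, Oct
2091: Apr, Jul
2092: Jun
2093: Feb, Mar, Nov
2094: Aug
2095: May
2096: Jan, Apr, Jul
2097: Sep, Dec
2098: Jun
2099: Feb, Mar, Nov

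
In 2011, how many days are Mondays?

52

2011-01-01 is a Saturday.
That's 365 days from start to end, counting both.
365 = 7 × 52 + 1, so there are 52 full weeks plus 1 extra day.
Each full week contributes one Monday: 52 so far.
The 1 extra day is Sat — none qualify.
Total: 52 + 0 = 52.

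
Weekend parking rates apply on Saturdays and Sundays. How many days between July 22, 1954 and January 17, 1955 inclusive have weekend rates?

52

July 22, 1954 is a Thursday.
From July 22, 1954 to January 17, 1955 is 180 days inclusive.
180 = 7 × 25 + 5, so there are 25 full weeks plus 5 extra days.
Each full week contributes 2 weekend days (Sat, Sun): 25 × 2 = 50.
The 5 extra days are Thu, Fri, Sat, Sun, Mon — 2 of them qualify.
Total: 50 + 2 = 52.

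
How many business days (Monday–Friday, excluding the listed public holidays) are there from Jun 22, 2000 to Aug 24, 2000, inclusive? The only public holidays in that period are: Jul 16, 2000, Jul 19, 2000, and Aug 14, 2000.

44 business days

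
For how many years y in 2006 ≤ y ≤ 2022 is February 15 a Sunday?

2

Day of week of February 15 in each year:
2006: Wed, 2007: Thu, 2008: Fri, 2009: Sun ✓, 2010: Mon, 2011: Tue, 2012: Wed, 2013: Fri, 2014: Sat, 2015: Sun ✓, 2016: Mon, 2017: Wed, 2018: Thu, 2019: Fri, 2020: Sat, 2021: Mon, 2022: Tue
Sundays: 2009, 2015.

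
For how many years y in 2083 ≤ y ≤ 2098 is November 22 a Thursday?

3

Day of week of November 22 in each year:
2083: Mon, 2084: Wed, 2085: Thu ✓, 2086: Fri, 2087: Sat, 2088: Mon, 2089: Tue, 2090: Wed, 2091: Thu ✓, 2092: Sat, 2093: Sun, 2094: Mon, 2095: Tue, 2096: Thu ✓, 2097: Fri, 2098: Sat
Thursdays: 2085, 2091, 2096.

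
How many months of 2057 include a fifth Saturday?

4

A month has five Saturdays exactly when Saturday falls within its first (length − 28) days.
Jan: 31 days, starts Mon → 5 of Mon, Tue, Wed
Feb: 28 days, starts Thu → 5 of (none)
Mar: 31 days, starts Thu → 5 of Thu, Fri, Sat ✓
Apr: 30 days, starts Sun → 5 of Sun, Mon
May: 31 days, starts Tue → 5 of Tue, Wed, Thu
Jun: 30 days, starts Fri → 5 of Fri, Sat ✓
Jul: 31 days, starts Sun → 5 of Sun, Mon, Tue
Aug: 31 days, starts Wed → 5 of Wed, Thu, Fri
Sep: 30 days, starts Sat → 5 of Sat, Sun ✓
Oct: 31 days, starts Mon → 5 of Mon, Tue, Wed
Nov: 30 days, starts Thu → 5 of Thu, Fri
Dec: 31 days, starts Sat → 5 of Sat, Sun, Mon ✓
Months with five Saturdays: Mar, Jun, Sep, Dec.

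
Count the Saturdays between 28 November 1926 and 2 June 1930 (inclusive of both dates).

28 November 1926 is a Sunday.
From 28 November 1926 to 2 June 1930 is 1283 days inclusive.
1283 = 7 × 183 + 2, so there are 183 full weeks plus 2 extra days.
Each full week contributes one Saturday: 183 so far.
The 2 extra days are Sun, Mon — none qualify.
Total: 183 + 0 = 183.

183 Saturdays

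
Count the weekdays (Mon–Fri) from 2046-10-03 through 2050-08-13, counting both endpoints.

1008

2046-10-03 is a Wednesday.
The range spans 1411 days (inclusive of both endpoints).
1411 = 7 × 201 + 4, so there are 201 full weeks plus 4 extra days.
Each full week contributes 5 weekdays (Mon–Fri): 201 × 5 = 1005.
The 4 extra days are Wednesday, Thursday, Friday, Saturday — 3 of them qualify.
Total: 1005 + 3 = 1008.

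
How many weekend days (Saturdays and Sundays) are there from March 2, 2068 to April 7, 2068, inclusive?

March 2, 2068 is a Friday.
The range spans 37 days (inclusive of both endpoints).
37 = 7 × 5 + 2, so there are 5 full weeks plus 2 extra days.
Each full week contributes 2 weekend days (Sat, Sun): 5 × 2 = 10.
The 2 extra days are Fri, Sat — 1 of them qualifies.
Total: 10 + 1 = 11.

11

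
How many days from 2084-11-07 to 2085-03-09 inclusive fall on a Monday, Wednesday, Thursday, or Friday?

71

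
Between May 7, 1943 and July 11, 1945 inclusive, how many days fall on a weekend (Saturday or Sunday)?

228

May 7, 1943 is a Friday.
That's 797 days from start to end, counting both.
797 = 7 × 113 + 6, so there are 113 full weeks plus 6 extra days.
Each full week contributes 2 weekend days (Sat, Sun): 113 × 2 = 226.
The 6 extra days are Friday, Saturday, Sunday, Monday, Tuesday, Wednesday — 2 of them qualify.
Total: 226 + 2 = 228.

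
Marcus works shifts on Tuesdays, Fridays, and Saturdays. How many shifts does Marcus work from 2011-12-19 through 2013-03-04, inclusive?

189

2011-12-19 is a Monday.
The range spans 442 days (inclusive of both endpoints).
442 = 7 × 63 + 1, so there are 63 full weeks plus 1 extra day.
Each full week contributes 3 days from the set (Tue, Fri, Sat): 63 × 3 = 189.
The 1 extra day is Mon — none qualify.
Total: 189 + 0 = 189.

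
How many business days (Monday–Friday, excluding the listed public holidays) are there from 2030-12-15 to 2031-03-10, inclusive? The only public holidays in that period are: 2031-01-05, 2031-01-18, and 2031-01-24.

60

2030-12-15 is a Sunday.
That's 86 days from start to end, counting both.
86 = 7 × 12 + 2, so there are 12 full weeks plus 2 extra days.
Each full week contributes 5 weekdays (Mon–Fri): 12 × 5 = 60.
The 2 extra days are Sun, Mon — 1 of them qualifies.
Total: 60 + 1 = 61.
Holidays: 2031-01-05 (Sun); 2031-01-18 (Sat); 2031-01-24 (Fri).
1 of the 3 holidays fall on weekdays; the rest are weekends and were already excluded.
Business days: 61 − 1 = 60.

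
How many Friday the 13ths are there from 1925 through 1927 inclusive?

5

Friday-the-13ths by year:
1925: Feb, Mar, Nov
1926: Aug
1927: May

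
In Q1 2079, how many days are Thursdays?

13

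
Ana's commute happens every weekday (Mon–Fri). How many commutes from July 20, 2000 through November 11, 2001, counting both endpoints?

342 weekdays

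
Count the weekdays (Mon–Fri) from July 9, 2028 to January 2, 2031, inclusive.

July 9, 2028 is a Sunday.
The range spans 908 days (inclusive of both endpoints).
908 = 7 × 129 + 5, so there are 129 full weeks plus 5 extra days.
Each full week contributes 5 weekdays (Mon–Fri): 129 × 5 = 645.
The 5 extra days are Sun, Mon, Tue, Wed, Thu — 4 of them qualify.
Total: 645 + 4 = 649.

649 weekdays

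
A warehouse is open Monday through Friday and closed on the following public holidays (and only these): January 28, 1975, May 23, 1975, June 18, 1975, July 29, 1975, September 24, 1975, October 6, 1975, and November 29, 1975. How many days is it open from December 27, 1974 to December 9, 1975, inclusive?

242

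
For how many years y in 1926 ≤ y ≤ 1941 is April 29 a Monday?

Day of week of April 29 in each year:
1926: Thu, 1927: Fri, 1928: Sun, 1929: Mon ✓, 1930: Tue, 1931: Wed, 1932: Fri, 1933: Sat, 1934: Sun, 1935: Mon ✓, 1936: Wed, 1937: Thu, 1938: Fri, 1939: Sat, 1940: Mon ✓, 1941: Tue
Mondays: 1929, 1935, 1940.

3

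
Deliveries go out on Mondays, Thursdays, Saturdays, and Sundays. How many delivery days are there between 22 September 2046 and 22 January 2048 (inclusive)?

22 September 2046 is a Saturday.
The range spans 488 days (inclusive of both endpoints).
488 = 7 × 69 + 5, so there are 69 full weeks plus 5 extra days.
Each full week contributes 4 days from the set (Mon, Thu, Sat, Sun): 69 × 4 = 276.
The 5 extra days are Saturday, Sunday, Monday, Tuesday, Wednesday — 3 of them qualify.
Total: 276 + 3 = 279.

279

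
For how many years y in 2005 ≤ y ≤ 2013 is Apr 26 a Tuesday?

2

Day of week of April 26 in each year:
2005: Tue ✓, 2006: Wed, 2007: Thu, 2008: Sat, 2009: Sun, 2010: Mon, 2011: Tue ✓, 2012: Thu, 2013: Fri
Tuesdays: 2005, 2011.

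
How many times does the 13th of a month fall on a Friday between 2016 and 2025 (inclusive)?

16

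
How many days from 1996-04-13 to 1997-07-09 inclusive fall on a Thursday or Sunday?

129

1996-04-13 is a Saturday.
The range spans 453 days (inclusive of both endpoints).
453 = 7 × 64 + 5, so there are 64 full weeks plus 5 extra days.
Each full week contributes 2 days from the set (Thu, Sun): 64 × 2 = 128.
The 5 extra days are Sat, Sun, Mon, Tue, Wed — 1 of them qualifies.
Total: 128 + 1 = 129.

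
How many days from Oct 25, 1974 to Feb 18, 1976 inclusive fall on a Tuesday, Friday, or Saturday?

207

Oct 25, 1974 is a Friday.
From Oct 25, 1974 to Feb 18, 1976 is 482 days inclusive.
482 = 7 × 68 + 6, so there are 68 full weeks plus 6 extra days.
Each full week contributes 3 days from the set (Tue, Fri, Sat): 68 × 3 = 204.
The 6 extra days are Fri, Sat, Sun, Mon, Tue, Wed — 3 of them qualify.
Total: 204 + 3 = 207.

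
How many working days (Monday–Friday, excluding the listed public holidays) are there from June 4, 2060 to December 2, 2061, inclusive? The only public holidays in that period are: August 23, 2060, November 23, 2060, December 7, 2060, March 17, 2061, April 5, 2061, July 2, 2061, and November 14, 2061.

June 4, 2060 is a Friday.
The range spans 547 days (inclusive of both endpoints).
547 = 7 × 78 + 1, so there are 78 full weeks plus 1 extra day.
Each full week contributes 5 weekdays (Mon–Fri): 78 × 5 = 390.
The 1 extra day is Fri — 1 of them qualifies.
Total: 390 + 1 = 391.
Holidays: August 23, 2060 (Mon); November 23, 2060 (Tue); December 7, 2060 (Tue); March 17, 2061 (Thu); April 5, 2061 (Tue); July 2, 2061 (Sat); November 14, 2061 (Mon).
6 of the 7 holidays fall on weekdays; the rest are weekends and were already excluded.
Business days: 391 − 6 = 385.

385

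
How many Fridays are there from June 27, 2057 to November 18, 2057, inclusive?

21 Fridays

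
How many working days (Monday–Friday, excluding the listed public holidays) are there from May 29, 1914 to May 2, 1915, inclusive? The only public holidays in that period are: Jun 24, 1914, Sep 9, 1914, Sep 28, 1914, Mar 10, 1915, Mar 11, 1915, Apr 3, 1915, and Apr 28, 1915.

235

May 29, 1914 is a Friday.
The range spans 339 days (inclusive of both endpoints).
339 = 7 × 48 + 3, so there are 48 full weeks plus 3 extra days.
Each full week contributes 5 weekdays (Mon–Fri): 48 × 5 = 240.
The 3 extra days are Fri, Sat, Sun — 1 of them qualifies.
Total: 240 + 1 = 241.
Holidays: Jun 24, 1914 (Wed); Sep 9, 1914 (Wed); Sep 28, 1914 (Mon); Mar 10, 1915 (Wed); Mar 11, 1915 (Thu); Apr 3, 1915 (Sat); Apr 28, 1915 (Wed).
6 of the 7 holidays fall on weekdays; the rest are weekends and were already excluded.
Business days: 241 − 6 = 235.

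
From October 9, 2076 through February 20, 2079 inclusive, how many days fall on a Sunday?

October 9, 2076 is a Friday.
The range spans 865 days (inclusive of both endpoints).
865 = 7 × 123 + 4, so there are 123 full weeks plus 4 extra days.
Each full week contributes one Sunday: 123 so far.
The 4 extra days are Friday, Saturday, Sunday, Monday — 1 of them qualifies.
Total: 123 + 1 = 124.

124 Sundays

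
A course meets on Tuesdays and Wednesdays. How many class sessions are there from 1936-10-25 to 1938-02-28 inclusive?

140

1936-10-25 is a Sunday.
That's 492 days from start to end, counting both.
492 = 7 × 70 + 2, so there are 70 full weeks plus 2 extra days.
Each full week contributes 2 days from the set (Tue, Wed): 70 × 2 = 140.
The 2 extra days are Sunday, Monday — none qualify.
Total: 140 + 0 = 140.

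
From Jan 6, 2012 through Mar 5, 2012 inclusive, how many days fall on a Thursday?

8 Thursdays

Jan 6, 2012 is a Friday.
That's 60 days from start to end, counting both.
60 = 7 × 8 + 4, so there are 8 full weeks plus 4 extra days.
Each full week contributes one Thursday: 8 so far.
The 4 extra days are Fri, Sat, Sun, Mon — none qualify.
Total: 8 + 0 = 8.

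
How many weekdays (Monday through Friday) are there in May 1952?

22 weekdays

1 May 1952 is a Thursday.
From 1 May 1952 to 31 May 1952 is 31 days inclusive.
31 = 7 × 4 + 3, so there are 4 full weeks plus 3 extra days.
Each full week contributes 5 weekdays (Mon–Fri): 4 × 5 = 20.
The 3 extra days are Thursday, Friday, Saturday — 2 of them qualify.
Total: 20 + 2 = 22.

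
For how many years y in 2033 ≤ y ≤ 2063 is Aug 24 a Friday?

5

Day of week of August 24 in each year:
2033: Wed, 2034: Thu, 2035: Fri ✓, 2036: Sun, 2037: Mon, 2038: Tue, 2039: Wed, 2040: Fri ✓, 2041: Sat, 2042: Sun, 2043: Mon, 2044: Wed, 2045: Thu, 2046: Fri ✓, 2047: Sat, 2048: Mon, 2049: Tue, 2050: Wed, 2051: Thu, 2052: Sat, 2053: Sun, 2054: Mon, 2055: Tue, 2056: Thu, 2057: Fri ✓, 2058: Sat, 2059: Sun, 2060: Tue, 2061: Wed, 2062: Thu, 2063: Fri ✓
Fridays: 2035, 2040, 2046, 2057, 2063.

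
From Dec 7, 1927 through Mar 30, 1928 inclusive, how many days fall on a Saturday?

Dec 7, 1927 is a Wednesday.
That's 115 days from start to end, counting both.
115 = 7 × 16 + 3, so there are 16 full weeks plus 3 extra days.
Each full week contributes one Saturday: 16 so far.
The 3 extra days are Wed, Thu, Fri — none qualify.
Total: 16 + 0 = 16.

16 Saturdays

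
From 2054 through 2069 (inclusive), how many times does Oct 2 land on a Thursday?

Day of week of October 2 in each year:
2054: Fri, 2055: Sat, 2056: Mon, 2057: Tue, 2058: Wed, 2059: Thu ✓, 2060: Sat, 2061: Sun, 2062: Mon, 2063: Tue, 2064: Thu ✓, 2065: Fri, 2066: Sat, 2067: Sun, 2068: Tue, 2069: Wed
Thursdays: 2059, 2064.

2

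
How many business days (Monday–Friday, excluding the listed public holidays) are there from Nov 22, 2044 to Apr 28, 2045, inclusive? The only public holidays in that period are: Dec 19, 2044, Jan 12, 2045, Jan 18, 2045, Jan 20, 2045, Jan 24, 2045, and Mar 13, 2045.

Nov 22, 2044 is a Tuesday.
From Nov 22, 2044 to Apr 28, 2045 is 158 days inclusive.
158 = 7 × 22 + 4, so there are 22 full weeks plus 4 extra days.
Each full week contributes 5 weekdays (Mon–Fri): 22 × 5 = 110.
The 4 extra days are Tue, Wed, Thu, Fri — 4 of them qualify.
Total: 110 + 4 = 114.
Holidays: Dec 19, 2044 (Mon); Jan 12, 2045 (Thu); Jan 18, 2045 (Wed); Jan 20, 2045 (Fri); Jan 24, 2045 (Tue); Mar 13, 2045 (Mon).
All 6 holidays fall on weekdays, so subtract 6.
Business days: 114 − 6 = 108.

108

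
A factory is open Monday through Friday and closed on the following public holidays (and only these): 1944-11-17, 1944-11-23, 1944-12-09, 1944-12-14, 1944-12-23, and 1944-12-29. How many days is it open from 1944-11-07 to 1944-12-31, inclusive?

35 business days

1944-11-07 is a Tuesday.
The range spans 55 days (inclusive of both endpoints).
55 = 7 × 7 + 6, so there are 7 full weeks plus 6 extra days.
Each full week contributes 5 weekdays (Mon–Fri): 7 × 5 = 35.
The 6 extra days are Tuesday, Wednesday, Thursday, Friday, Saturday, Sunday — 4 of them qualify.
Total: 35 + 4 = 39.
Holidays: 1944-11-17 (Fri); 1944-11-23 (Thu); 1944-12-09 (Sat); 1944-12-14 (Thu); 1944-12-23 (Sat); 1944-12-29 (Fri).
4 of the 6 holidays fall on weekdays; the rest are weekends and were already excluded.
Business days: 39 − 4 = 35.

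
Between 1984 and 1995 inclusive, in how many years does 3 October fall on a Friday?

Day of week of October 3 in each year:
1984: Wed, 1985: Thu, 1986: Fri ✓, 1987: Sat, 1988: Mon, 1989: Tue, 1990: Wed, 1991: Thu, 1992: Sat, 1993: Sun, 1994: Mon, 1995: Tue
Fridays: 1986.

1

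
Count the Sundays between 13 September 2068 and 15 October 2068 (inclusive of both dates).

5

13 September 2068 is a Thursday.
From 13 September 2068 to 15 October 2068 is 33 days inclusive.
33 = 7 × 4 + 5, so there are 4 full weeks plus 5 extra days.
Each full week contributes one Sunday: 4 so far.
The 5 extra days are Thursday, Friday, Saturday, Sunday, Monday — 1 of them qualifies.
Total: 4 + 1 = 5.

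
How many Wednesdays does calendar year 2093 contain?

Jan 1, 2093 is a Thursday.
That's 365 days from start to end, counting both.
365 = 7 × 52 + 1, so there are 52 full weeks plus 1 extra day.
Each full week contributes one Wednesday: 52 so far.
The 1 extra day is Thursday — none qualify.
Total: 52 + 0 = 52.

52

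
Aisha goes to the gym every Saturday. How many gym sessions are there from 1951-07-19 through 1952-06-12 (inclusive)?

47

1951-07-19 is a Thursday.
That's 330 days from start to end, counting both.
330 = 7 × 47 + 1, so there are 47 full weeks plus 1 extra day.
Each full week contributes one Saturday: 47 so far.
The 1 extra day is Thursday — none qualify.
Total: 47 + 0 = 47.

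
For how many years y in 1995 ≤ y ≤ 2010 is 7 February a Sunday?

2

Day of week of February 7 in each year:
1995: Tue, 1996: Wed, 1997: Fri, 1998: Sat, 1999: Sun ✓, 2000: Mon, 2001: Wed, 2002: Thu, 2003: Fri, 2004: Sat, 2005: Mon, 2006: Tue, 2007: Wed, 2008: Thu, 2009: Sat, 2010: Sun ✓
Sundays: 1999, 2010.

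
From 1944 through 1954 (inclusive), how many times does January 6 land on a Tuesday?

2

Day of week of January 6 in each year:
1944: Thu, 1945: Sat, 1946: Sun, 1947: Mon, 1948: Tue ✓, 1949: Thu, 1950: Fri, 1951: Sat, 1952: Sun, 1953: Tue ✓, 1954: Wed
Tuesdays: 1948, 1953.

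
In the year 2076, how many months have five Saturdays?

A month has five Saturdays exactly when Saturday falls within its first (length − 28) days.
Jan: 31 days, starts Wed → 5 of Wed, Thu, Fri
Feb: 29 days, starts Sat → 5 of Sat ✓
Mar: 31 days, starts Sun → 5 of Sun, Mon, Tue
Apr: 30 days, starts Wed → 5 of Wed, Thu
May: 31 days, starts Fri → 5 of Fri, Sat, Sun ✓
Jun: 30 days, starts Mon → 5 of Mon, Tue
Jul: 31 days, starts Wed → 5 of Wed, Thu, Fri
Aug: 31 days, starts Sat → 5 of Sat, Sun, Mon ✓
Sep: 30 days, starts Tue → 5 of Tue, Wed
Oct: 31 days, starts Thu → 5 of Thu, Fri, Sat ✓
Nov: 30 days, starts Sun → 5 of Sun, Mon
Dec: 31 days, starts Tue → 5 of Tue, Wed, Thu
Months with five Saturdays: Feb, May, Aug, Oct.

4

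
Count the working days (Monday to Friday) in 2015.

1 January 2015 is a Thursday.
From 1 January 2015 to 31 December 2015 is 365 days inclusive.
365 = 7 × 52 + 1, so there are 52 full weeks plus 1 extra day.
Each full week contributes 5 weekdays (Mon–Fri): 52 × 5 = 260.
The 1 extra day is Thu — 1 of them qualifies.
Total: 260 + 1 = 261.

261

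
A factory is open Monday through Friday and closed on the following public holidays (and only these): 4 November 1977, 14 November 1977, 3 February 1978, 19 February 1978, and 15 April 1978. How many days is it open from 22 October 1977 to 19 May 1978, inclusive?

22 October 1977 is a Saturday.
The range spans 210 days (inclusive of both endpoints).
210 = 7 × 30, so the span is exactly 30 full weeks.
Each full week contributes 5 weekdays (Mon–Fri): 30 × 5 = 150.
Holidays: 4 November 1977 (Fri); 14 November 1977 (Mon); 3 February 1978 (Fri); 19 February 1978 (Sun); 15 April 1978 (Sat).
3 of the 5 holidays fall on weekdays; the rest are weekends and were already excluded.
Business days: 150 − 3 = 147.

147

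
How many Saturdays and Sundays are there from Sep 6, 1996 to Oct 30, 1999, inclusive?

Sep 6, 1996 is a Friday.
That's 1150 days from start to end, counting both.
1150 = 7 × 164 + 2, so there are 164 full weeks plus 2 extra days.
Each full week contributes 2 weekend days (Sat, Sun): 164 × 2 = 328.
The 2 extra days are Friday, Saturday — 1 of them qualifies.
Total: 328 + 1 = 329.

329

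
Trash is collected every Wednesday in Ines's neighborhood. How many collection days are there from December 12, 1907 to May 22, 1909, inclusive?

December 12, 1907 is a Thursday.
The range spans 528 days (inclusive of both endpoints).
528 = 7 × 75 + 3, so there are 75 full weeks plus 3 extra days.
Each full week contributes one Wednesday: 75 so far.
The 3 extra days are Thu, Fri, Sat — none qualify.
Total: 75 + 0 = 75.

75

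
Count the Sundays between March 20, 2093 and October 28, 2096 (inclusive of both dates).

March 20, 2093 is a Friday.
From March 20, 2093 to October 28, 2096 is 1319 days inclusive.
1319 = 7 × 188 + 3, so there are 188 full weeks plus 3 extra days.
Each full week contributes one Sunday: 188 so far.
The 3 extra days are Friday, Saturday, Sunday — 1 of them qualifies.
Total: 188 + 1 = 189.

189 Sundays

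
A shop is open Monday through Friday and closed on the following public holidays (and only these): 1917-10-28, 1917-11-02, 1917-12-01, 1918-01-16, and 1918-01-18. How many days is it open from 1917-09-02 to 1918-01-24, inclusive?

101

1917-09-02 is a Sunday.
That's 145 days from start to end, counting both.
145 = 7 × 20 + 5, so there are 20 full weeks plus 5 extra days.
Each full week contributes 5 weekdays (Mon–Fri): 20 × 5 = 100.
The 5 extra days are Sunday, Monday, Tuesday, Wednesday, Thursday — 4 of them qualify.
Total: 100 + 4 = 104.
Holidays: 1917-10-28 (Sun); 1917-11-02 (Fri); 1917-12-01 (Sat); 1918-01-16 (Wed); 1918-01-18 (Fri).
3 of the 5 holidays fall on weekdays; the rest are weekends and were already excluded.
Business days: 104 − 3 = 101.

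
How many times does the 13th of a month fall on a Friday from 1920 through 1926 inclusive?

12

Friday-the-13ths by year:
1920: Feb, Aug
1921: May
1922: Jan, Oct
1923: Apr, Jul
1924: Jun
1925: Feb, Mar, Nov
1926: Aug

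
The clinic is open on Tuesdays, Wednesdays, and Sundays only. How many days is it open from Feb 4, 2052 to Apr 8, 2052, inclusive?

Feb 4, 2052 is a Sunday.
From Feb 4, 2052 to Apr 8, 2052 is 65 days inclusive.
65 = 7 × 9 + 2, so there are 9 full weeks plus 2 extra days.
Each full week contributes 3 days from the set (Tue, Wed, Sun): 9 × 3 = 27.
The 2 extra days are Sun, Mon — 1 of them qualifies.
Total: 27 + 1 = 28.

28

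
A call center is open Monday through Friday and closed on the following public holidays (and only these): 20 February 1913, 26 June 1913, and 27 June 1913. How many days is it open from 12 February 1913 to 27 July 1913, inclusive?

12 February 1913 is a Wednesday.
From 12 February 1913 to 27 July 1913 is 166 days inclusive.
166 = 7 × 23 + 5, so there are 23 full weeks plus 5 extra days.
Each full week contributes 5 weekdays (Mon–Fri): 23 × 5 = 115.
The 5 extra days are Wed, Thu, Fri, Sat, Sun — 3 of them qualify.
Total: 115 + 3 = 118.
Holidays: 20 February 1913 (Thu); 26 June 1913 (Thu); 27 June 1913 (Fri).
All 3 holidays fall on weekdays, so subtract 3.
Business days: 118 − 3 = 115.

115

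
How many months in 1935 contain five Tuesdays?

5

A month has five Tuesdays exactly when Tuesday falls within its first (length − 28) days.
Jan: 31 days, starts Tue → 5 of Tue, Wed, Thu ✓
Feb: 28 days, starts Fri → 5 of (none)
Mar: 31 days, starts Fri → 5 of Fri, Sat, Sun
Apr: 30 days, starts Mon → 5 of Mon, Tue ✓
May: 31 days, starts Wed → 5 of Wed, Thu, Fri
Jun: 30 days, starts Sat → 5 of Sat, Sun
Jul: 31 days, starts Mon → 5 of Mon, Tue, Wed ✓
Aug: 31 days, starts Thu → 5 of Thu, Fri, Sat
Sep: 30 days, starts Sun → 5 of Sun, Mon
Oct: 31 days, starts Tue → 5 of Tue, Wed, Thu ✓
Nov: 30 days, starts Fri → 5 of Fri, Sat
Dec: 31 days, starts Sun → 5 of Sun, Mon, Tue ✓
Months with five Tuesdays: Jan, Apr, Jul, Oct, Dec.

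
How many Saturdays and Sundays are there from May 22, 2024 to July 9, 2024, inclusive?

May 22, 2024 is a Wednesday.
The range spans 49 days (inclusive of both endpoints).
49 = 7 × 7, so the span is exactly 7 full weeks.
Each full week contributes 2 weekend days (Sat, Sun): 7 × 2 = 14.
Total: 14.

14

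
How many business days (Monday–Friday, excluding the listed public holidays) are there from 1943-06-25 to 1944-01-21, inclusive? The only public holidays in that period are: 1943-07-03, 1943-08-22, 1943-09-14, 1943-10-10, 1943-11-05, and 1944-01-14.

148 business days

1943-06-25 is a Friday.
That's 211 days from start to end, counting both.
211 = 7 × 30 + 1, so there are 30 full weeks plus 1 extra day.
Each full week contributes 5 weekdays (Mon–Fri): 30 × 5 = 150.
The 1 extra day is Fri — 1 of them qualifies.
Total: 150 + 1 = 151.
Holidays: 1943-07-03 (Sat); 1943-08-22 (Sun); 1943-09-14 (Tue); 1943-10-10 (Sun); 1943-11-05 (Fri); 1944-01-14 (Fri).
3 of the 6 holidays fall on weekdays; the rest are weekends and were already excluded.
Business days: 151 − 3 = 148.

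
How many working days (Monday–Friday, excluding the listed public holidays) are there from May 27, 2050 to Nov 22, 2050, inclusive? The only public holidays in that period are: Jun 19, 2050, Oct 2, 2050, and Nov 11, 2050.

127

May 27, 2050 is a Friday.
The range spans 180 days (inclusive of both endpoints).
180 = 7 × 25 + 5, so there are 25 full weeks plus 5 extra days.
Each full week contributes 5 weekdays (Mon–Fri): 25 × 5 = 125.
The 5 extra days are Friday, Saturday, Sunday, Monday, Tuesday — 3 of them qualify.
Total: 125 + 3 = 128.
Holidays: Jun 19, 2050 (Sun); Oct 2, 2050 (Sun); Nov 11, 2050 (Fri).
1 of the 3 holidays fall on weekdays; the rest are weekends and were already excluded.
Business days: 128 − 1 = 127.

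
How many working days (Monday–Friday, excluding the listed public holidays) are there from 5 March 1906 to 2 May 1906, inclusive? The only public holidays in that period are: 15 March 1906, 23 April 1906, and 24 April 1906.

5 March 1906 is a Monday.
The range spans 59 days (inclusive of both endpoints).
59 = 7 × 8 + 3, so there are 8 full weeks plus 3 extra days.
Each full week contributes 5 weekdays (Mon–Fri): 8 × 5 = 40.
The 3 extra days are Mon, Tue, Wed — 3 of them qualify.
Total: 40 + 3 = 43.
Holidays: 15 March 1906 (Thu); 23 April 1906 (Mon); 24 April 1906 (Tue).
All 3 holidays fall on weekdays, so subtract 3.
Business days: 43 − 3 = 40.

40 working days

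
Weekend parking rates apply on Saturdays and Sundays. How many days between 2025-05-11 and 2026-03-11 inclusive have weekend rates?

87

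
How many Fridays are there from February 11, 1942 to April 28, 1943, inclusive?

63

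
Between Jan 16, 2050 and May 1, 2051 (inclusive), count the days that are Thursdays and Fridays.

Jan 16, 2050 is a Sunday.
That's 471 days from start to end, counting both.
471 = 7 × 67 + 2, so there are 67 full weeks plus 2 extra days.
Each full week contributes 2 days from the set (Thu, Fri): 67 × 2 = 134.
The 2 extra days are Sunday, Monday — none qualify.
Total: 134 + 0 = 134.

134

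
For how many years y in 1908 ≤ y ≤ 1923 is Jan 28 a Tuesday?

3

Day of week of January 28 in each year:
1908: Tue ✓, 1909: Thu, 1910: Fri, 1911: Sat, 1912: Sun, 1913: Tue ✓, 1914: Wed, 1915: Thu, 1916: Fri, 1917: Sun, 1918: Mon, 1919: Tue ✓, 1920: Wed, 1921: Fri, 1922: Sat, 1923: Sun
Tuesdays: 1908, 1913, 1919.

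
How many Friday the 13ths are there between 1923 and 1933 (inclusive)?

20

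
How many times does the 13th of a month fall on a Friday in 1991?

2

The 13th falls on a Friday when the month's 13th has weekday Fri.
Jan 13 is Sun; Feb 13 is Wed; Mar 13 is Wed; Apr 13 is Sat; May 13 is Mon; Jun 13 is Thu; Jul 13 is Sat; Aug 13 is Tue; Sep 13 is Fri ✓; Oct 13 is Sun; Nov 13 is Wed; Dec 13 is Fri ✓.
Friday the 13ths: Sep, Dec.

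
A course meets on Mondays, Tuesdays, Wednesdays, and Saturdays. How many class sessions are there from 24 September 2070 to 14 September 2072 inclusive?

413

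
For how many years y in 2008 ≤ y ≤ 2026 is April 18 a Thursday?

Day of week of April 18 in each year:
2008: Fri, 2009: Sat, 2010: Sun, 2011: Mon, 2012: Wed, 2013: Thu ✓, 2014: Fri, 2015: Sat, 2016: Mon, 2017: Tue, 2018: Wed, 2019: Thu ✓, 2020: Sat, 2021: Sun, 2022: Mon, 2023: Tue, 2024: Thu ✓, 2025: Fri, 2026: Sat
Thursdays: 2013, 2019, 2024.

3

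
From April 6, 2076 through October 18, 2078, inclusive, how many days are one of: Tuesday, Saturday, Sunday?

April 6, 2076 is a Monday.
That's 926 days from start to end, counting both.
926 = 7 × 132 + 2, so there are 132 full weeks plus 2 extra days.
Each full week contributes 3 days from the set (Tue, Sat, Sun): 132 × 3 = 396.
The 2 extra days are Mon, Tue — 1 of them qualifies.
Total: 396 + 1 = 397.

397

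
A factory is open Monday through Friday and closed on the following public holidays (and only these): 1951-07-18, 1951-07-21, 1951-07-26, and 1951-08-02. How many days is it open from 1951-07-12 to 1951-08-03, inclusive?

1951-07-12 is a Thursday.
From 1951-07-12 to 1951-08-03 is 23 days inclusive.
23 = 7 × 3 + 2, so there are 3 full weeks plus 2 extra days.
Each full week contributes 5 weekdays (Mon–Fri): 3 × 5 = 15.
The 2 extra days are Thursday, Friday — 2 of them qualify.
Total: 15 + 2 = 17.
Holidays: 1951-07-18 (Wed); 1951-07-21 (Sat); 1951-07-26 (Thu); 1951-08-02 (Thu).
3 of the 4 holidays fall on weekdays; the rest are weekends and were already excluded.
Business days: 17 − 3 = 14.

14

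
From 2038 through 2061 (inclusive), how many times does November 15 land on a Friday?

4

Day of week of November 15 in each year:
2038: Mon, 2039: Tue, 2040: Thu, 2041: Fri ✓, 2042: Sat, 2043: Sun, 2044: Tue, 2045: Wed, 2046: Thu, 2047: Fri ✓, 2048: Sun, 2049: Mon, 2050: Tue, 2051: Wed, 2052: Fri ✓, 2053: Sat, 2054: Sun, 2055: Mon, 2056: Wed, 2057: Thu, 2058: Fri ✓, 2059: Sat, 2060: Mon, 2061: Tue
Fridays: 2041, 2047, 2052, 2058.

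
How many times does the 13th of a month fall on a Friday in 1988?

The 13th falls on a Friday when the month's 13th has weekday Fri.
Jan 13 is Wed; Feb 13 is Sat; Mar 13 is Sun; Apr 13 is Wed; May 13 is Fri ✓; Jun 13 is Mon; Jul 13 is Wed; Aug 13 is Sat; Sep 13 is Tue; Oct 13 is Thu; Nov 13 is Sun; Dec 13 is Tue.
Friday the 13ths: May.

1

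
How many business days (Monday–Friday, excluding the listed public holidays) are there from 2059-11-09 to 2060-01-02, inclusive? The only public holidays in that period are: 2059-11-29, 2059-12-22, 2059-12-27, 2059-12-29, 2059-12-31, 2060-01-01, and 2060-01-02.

2059-11-09 is a Sunday.
The range spans 55 days (inclusive of both endpoints).
55 = 7 × 7 + 6, so there are 7 full weeks plus 6 extra days.
Each full week contributes 5 weekdays (Mon–Fri): 7 × 5 = 35.
The 6 extra days are Sun, Mon, Tue, Wed, Thu, Fri — 5 of them qualify.
Total: 35 + 5 = 40.
Holidays: 2059-11-29 (Sat); 2059-12-22 (Mon); 2059-12-27 (Sat); 2059-12-29 (Mon); 2059-12-31 (Wed); 2060-01-01 (Thu); 2060-01-02 (Fri).
5 of the 7 holidays fall on weekdays; the rest are weekends and were already excluded.
Business days: 40 − 5 = 35.

35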